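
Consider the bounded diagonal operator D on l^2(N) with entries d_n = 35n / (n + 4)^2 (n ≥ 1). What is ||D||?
||D|| = 35/16 (attained at n = 4)

For D diagonal, ||D|| = sup_n |d_n|. Treat f(x) = 35x / (x + 4)^2 for real x > 0. By the quotient rule, f'(x) = 35(4 - x)/(x + 4)^3, which is positive for x < 4 and negative for x > 4. So f has a unique maximum at x = 4, and since 4 is a positive integer, the supremum over n ≥ 1 is attained at n = 4: d_4 = 35·4/(4 + 4)^2 = 35·4/64 = 35/16. Hence ||D|| = 35/16.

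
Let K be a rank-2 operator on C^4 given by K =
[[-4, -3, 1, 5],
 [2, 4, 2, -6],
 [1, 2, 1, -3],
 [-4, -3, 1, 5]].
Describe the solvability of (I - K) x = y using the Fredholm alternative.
(I - K) is invertible (det(I - K) = -10 ≠ 0), so for every y in C^4 the equation (I - K) x = y has a unique solution.

K has rank 2 and factors as K = U V^T = u1 v1^T + u2 v2^T with u1 = (-1, 0, 0, -1), v1 = (3, 1, -2, -2), u2 = (-1, 2, 1, -1), v2 = (1, 2, 1, -3) (multiplying out reproduces the displayed K). The nonzero eigenvalues of U V^T coincide with those of the 2 x 2 matrix G = V^T U = [[v1·u1, v1·u2], [v2·u1, v2·u2]] = [[-1, -1], [2, 7]], and by the Sylvester determinant identity det(I_4 - U V^T) = det(I_2 - V^T U) = det([[2, 1], [-2, -6]]) = (2)(-6) - (1)(-2) = -10. (Direct check: I - K =
[[5, 3, -1, -5],
 [-2, -3, -2, 6],
 [-1, -2, 0, 3],
 [4, 3, -1, -4]]
has determinant -10.) The finite-dimensional Fredholm alternative says: either (I - K) is invertible, or ker(I - K) ≠ {0} and then range(I - K) = ker((I - K)^*)^⊥, with dim ker(I - K) = dim ker((I - K)^*). Since det(I - K) ≠ 0, 1 is not an eigenvalue of K and ker(I - K) = {0}, so we are in the first case: for every y there is a unique x = (I - K)^(-1) y. (Explicitly, by the Woodbury identity, (I - U V^T)^(-1) = I + U (I_2 - G)^(-1) V^T.)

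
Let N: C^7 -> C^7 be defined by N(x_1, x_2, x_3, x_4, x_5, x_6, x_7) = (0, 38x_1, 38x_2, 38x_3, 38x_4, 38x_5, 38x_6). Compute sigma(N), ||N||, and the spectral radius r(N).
sigma(N) = {0}; ||N|| = 38; r(N) = 0. (N is nilpotent with N^7 = 0.)

On C^7, N is a strictly lower-triangular matrix with 38 on the subdiagonal and zeros elsewhere, so its characteristic polynomial is lambda^7 and every eigenvalue is 0: sigma(N) = {0}. For the operator norm, N e_i = 38e_{i+1} for i = 1, ..., 6 and N e_7 = 0, so the singular values of N are 38 (with multiplicity 6) and 0; hence ||N|| = 38. The spectral radius r(N) = max|lambda| = 0. Note ||N|| > r(N) — characteristic of non-normal nilpotent operators. Indeed N^7 = 0.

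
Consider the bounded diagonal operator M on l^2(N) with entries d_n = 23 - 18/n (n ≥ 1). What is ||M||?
||M|| = 23

For a diagonal operator on l^2 with entries d_n, ||M|| = sup_n |d_n|. Here d_1 = 5, d_2 = 14, ..., and d_n = 23 - 18/n increases monotonically toward 23. All terms lie in [5, 23), so |d_n| = d_n and the supremum is the limit 23, which is not attained by any individual d_n. Hence ||M|| = 23.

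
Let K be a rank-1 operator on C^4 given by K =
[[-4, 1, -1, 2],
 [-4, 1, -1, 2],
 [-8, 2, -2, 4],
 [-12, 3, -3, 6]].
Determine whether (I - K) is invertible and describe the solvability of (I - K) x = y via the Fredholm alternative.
(I - K) is singular (det(I - K) = 0, i.e. 1 ∈ sigma(K)). (I - K) x = y is solvable iff y ⊥ ker((I - K)^*) = span{(-4, 1, -1, 2)}, i.e. iff -4y_1 + y_2 - y_3 + 2y_4 = 0. When solvable, the solutions are x = y + c·(1, 1, 2, 3), c arbitrary (ker(I - K) = span{(1, 1, 2, 3)}, dimension 1).

K has rank 1, so it is an outer product K = u v^T: every row of K is a multiple of one row vector. Reading off the entries, u = (1, 1, 2, 3) and v = (-4, 1, -1, 2) (row i of K equals u_i·v^T). A rank-one matrix u v^T satisfies K u = u (v·u) and kills the (3)-dimensional subspace v^⊥, so its characteristic polynomial is lambda^3 (lambda - v·u) with v·u = tr K = 1. Hence the eigenvalues of I - K are 1 (multiplicity 3) and 1 - (1) = 0, so det(I - K) = 0. (Direct check: I - K =
[[5, -1, 1, -2],
 [4, 0, 1, -2],
 [8, -2, 3, -4],
 [12, -3, 3, -5]]
has determinant 0.) So 1 is an eigenvalue of K and (I - K) is not invertible. The finite-dimensional Fredholm alternative says: either (I - K) is invertible, or ker(I - K) ≠ {0} and then range(I - K) = ker((I - K)^*)^⊥, with dim ker(I - K) = dim ker((I - K)^*). We are in the second case, so we need both kernels. Kernel of I - K: (I - K) u = u - u (v·u) = u - u = 0, so ker(I - K) = span{u} = span{(1, 1, 2, 3)} (it is exactly 1-dimensional because rank(I - K) = 3). Kernel of the adjoint: K is real, so (I - K)^* = I - K^T = I - v u^T, and (I - v u^T) v = v - v (u·v) = 0; hence ker((I - K)^*) = span{v} = span{(-4, 1, -1, 2)}. Therefore (I - K) x = y is solvable iff <y, v> = 0, i.e. iff -4y_1 + y_2 - y_3 + 2y_4 = 0. When this holds, K y = u (v·y) = 0, so (I - K) y = y and x = y is a particular solution; the full solution set is the line x = y + c·u = y + c·(1, 1, 2, 3), c ∈ C.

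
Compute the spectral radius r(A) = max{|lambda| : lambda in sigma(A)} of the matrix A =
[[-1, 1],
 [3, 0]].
r(A) = (1 + sqrt(13))/2 ≈ 2.3028

The eigenvalues of A are the roots of its characteristic polynomial. With M = A (coefficients from the trace and determinant):
  p(λ) = det(λ I - M) = λ^2 + λ - 3.
For λ^2 + λ - 3 the discriminant is 13. It is nonnegative but not a perfect square, so the roots are real and irrational: λ = (-1 ± sqrt(13))/2 ≈ 1.3028, -2.3028.
Thus the eigenvalues (to 4 decimals) are 1.3028 (modulus 1.3028); -2.3028 (modulus 2.3028). The spectral radius is the largest modulus: r(A) = (1 + sqrt(13))/2 ≈ 2.3028. (Cross-check: r(A) ≤ ||A||_2 ≈ 3.1796; equality holds whenever A is normal, though it can also hold for some non-normal A.)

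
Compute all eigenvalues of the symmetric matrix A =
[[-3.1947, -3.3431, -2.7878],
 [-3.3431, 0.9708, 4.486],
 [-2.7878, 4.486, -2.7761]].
sigma(A) ≈ {-6, -5, 6}

A is real symmetric, so its spectrum consists of real eigenvalues. Expanding the characteristic polynomial of the displayed matrix gives
  det(λ I - A) = p(λ) = λ^3 + (5)λ^2 + (-36)λ + (-180).
Solving p(λ) = 0 yields eigenvalues ≈ -6, -5, 6. (A is shown rounded to 4 decimals, so these recover the underlying integer eigenvalues to within that precision.)
Verification: the trace of A = -5 equals the sum of eigenvalues -5, and det(A) ≈ 180.0004 matches the eigenvalue product 180.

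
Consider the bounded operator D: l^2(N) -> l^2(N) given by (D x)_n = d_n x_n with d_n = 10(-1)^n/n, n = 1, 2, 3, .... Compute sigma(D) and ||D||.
sigma(D) = {10(-1)^n/n : n ≥ 1} ∪ {0}; ||D|| = 10

A bounded diagonal operator on l^2 with diagonal entries d_n has spectrum equal to the closure of {d_n : n ≥ 1}: every d_n is an eigenvalue (with eigenvector e_n), so {d_n} ⊂ sigma(D); the spectrum is closed, so its closure is too; and for lambda not in the closure, (D - lambda I) has bounded inverse (the diagonal entries 1/(d_n - lambda) are bounded). For our sequence d_n = 10(-1)^n/n, n = 1, 2, 3, ...:
  - {d_n} = {10(-1)^n/n : n ≥ 1}; the only limit point is 0
  - closure = {10(-1)^n/n : n ≥ 1} ∪ {0}
For the norm: a diagonal operator has ||D|| = sup_n |d_n|. Here |d_n| = 10/n is decreasing, so sup_n |d_n| = |d_1| = 10. So ||D|| = 10.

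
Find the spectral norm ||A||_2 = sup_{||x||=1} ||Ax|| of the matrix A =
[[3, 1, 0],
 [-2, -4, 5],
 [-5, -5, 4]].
||A||_2 ≈ 10.5501 (= sqrt(largest eigenvalue of A^T A))

||A||_2 = sigma_max(A) = sqrt(lambda_max(A^T A)). Form the symmetric matrix M = A^T A =
[[38, 36, -30],
 [36, 42, -40],
 [-30, -40, 41]].
Its characteristic polynomial (trace, sum of principal 2x2 minors, determinant of M give the coefficients) is
  p(λ) = det(λ I - M) = λ^3 - 121λ^2 + 1080λ - 100.
No integer candidate from the rational root theorem (±divisors of 100) is a root, so the roots are irrational. The cubic discriminant is Δ = 11564744000 > 0, so there are three distinct real roots. p(0) = -100 and p(1) = 860 have opposite signs, so a root lies in (0, 1); Newton's method refines it to λ ≈ 0.0936. p(9) = 548 and p(10) = -400 have opposite signs, so a root lies in (9, 10); Newton's method refines it to λ ≈ 9.6014. p(111) = -3430 and p(112) = 7964 have opposite signs, so a root lies in (111, 112); Newton's method refines it to λ ≈ 111.305. Check (Vieta): the three roots sum to 121, matching tr M = 121.
So the eigenvalues of A^T A are ≈ 0.0936, 9.6014, 111.305 (all ≥ 0, as they must be for A^T A). The largest is λ_max ≈ 111.305, hence ||A||_2 = sqrt(λ_max) ≈ 10.5501.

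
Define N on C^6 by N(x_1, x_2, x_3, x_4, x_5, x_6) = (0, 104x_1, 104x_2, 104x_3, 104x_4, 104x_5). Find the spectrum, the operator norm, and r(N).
sigma(N) = {0}; ||N|| = 104; r(N) = 0. (N is nilpotent with N^6 = 0.)

On C^6, N is a strictly lower-triangular matrix with 104 on the subdiagonal and zeros elsewhere, so its characteristic polynomial is lambda^6 and every eigenvalue is 0: sigma(N) = {0}. For the operator norm, N e_i = 104e_{i+1} for i = 1, ..., 5 and N e_6 = 0, so the singular values of N are 104 (with multiplicity 5) and 0; hence ||N|| = 104. The spectral radius r(N) = max|lambda| = 0. Note ||N|| > r(N) — characteristic of non-normal nilpotent operators. Indeed N^6 = 0.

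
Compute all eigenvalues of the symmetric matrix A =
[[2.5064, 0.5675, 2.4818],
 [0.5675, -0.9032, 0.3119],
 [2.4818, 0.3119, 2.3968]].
sigma(A) ≈ {-1, 0, 5}

A is real symmetric, so its spectrum consists of real eigenvalues. Expanding the characteristic polynomial of the displayed matrix gives
  det(λ I - A) = p(λ) = λ^3 + (-4)λ^2 + (-5)λ + (0).
Solving p(λ) = 0 yields eigenvalues ≈ -1, 0, 5. (A is shown rounded to 4 decimals, so these recover the underlying integer eigenvalues to within that precision.)
Verification: the trace of A = 4 equals the sum of eigenvalues 4, and det(A) ≈ 0.0001 matches the eigenvalue product 0.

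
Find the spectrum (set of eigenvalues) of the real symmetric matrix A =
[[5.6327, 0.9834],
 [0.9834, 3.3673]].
sigma(A) ≈ {3, 6}

A is real symmetric, so its spectrum consists of real eigenvalues. Expanding the characteristic polynomial of the displayed matrix gives
  det(λ I - A) = p(λ) = λ^2 + (-9)λ + (18).
Solving p(λ) = 0 yields eigenvalues ≈ 3, 6. (A is shown rounded to 4 decimals, so these recover the underlying integer eigenvalues to within that precision.)
Verification: the trace of A = 9 equals the sum of eigenvalues 9, and det(A) ≈ 17.9999 matches the eigenvalue product 18.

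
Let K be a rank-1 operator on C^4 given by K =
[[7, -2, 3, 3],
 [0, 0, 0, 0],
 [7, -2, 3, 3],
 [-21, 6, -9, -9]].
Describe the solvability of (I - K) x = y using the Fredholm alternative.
(I - K) is singular (det(I - K) = 0, i.e. 1 ∈ sigma(K)). (I - K) x = y is solvable iff y ⊥ ker((I - K)^*) = span{(7, -2, 3, 3)}, i.e. iff 7y_1 - 2y_2 + 3y_3 + 3y_4 = 0. When solvable, the solutions are x = y + c·(1, 0, 1, -3), c arbitrary (ker(I - K) = span{(1, 0, 1, -3)}, dimension 1).

K has rank 1, so it is an outer product K = u v^T: every row of K is a multiple of one row vector. Reading off the entries, u = (1, 0, 1, -3) and v = (7, -2, 3, 3) (row i of K equals u_i·v^T). A rank-one matrix u v^T satisfies K u = u (v·u) and kills the (3)-dimensional subspace v^⊥, so its characteristic polynomial is lambda^3 (lambda - v·u) with v·u = tr K = 1. Hence the eigenvalues of I - K are 1 (multiplicity 3) and 1 - (1) = 0, so det(I - K) = 0. (Direct check: I - K =
[[-6, 2, -3, -3],
 [0, 1, 0, 0],
 [-7, 2, -2, -3],
 [21, -6, 9, 10]]
has determinant 0.) So 1 is an eigenvalue of K and (I - K) is not invertible. The finite-dimensional Fredholm alternative says: either (I - K) is invertible, or ker(I - K) ≠ {0} and then range(I - K) = ker((I - K)^*)^⊥, with dim ker(I - K) = dim ker((I - K)^*). We are in the second case, so we need both kernels. Kernel of I - K: (I - K) u = u - u (v·u) = u - u = 0, so ker(I - K) = span{u} = span{(1, 0, 1, -3)} (it is exactly 1-dimensional because rank(I - K) = 3). Kernel of the adjoint: K is real, so (I - K)^* = I - K^T = I - v u^T, and (I - v u^T) v = v - v (u·v) = 0; hence ker((I - K)^*) = span{v} = span{(7, -2, 3, 3)}. Therefore (I - K) x = y is solvable iff <y, v> = 0, i.e. iff 7y_1 - 2y_2 + 3y_3 + 3y_4 = 0. When this holds, K y = u (v·y) = 0, so (I - K) y = y and x = y is a particular solution; the full solution set is the line x = y + c·u = y + c·(1, 0, 1, -3), c ∈ C.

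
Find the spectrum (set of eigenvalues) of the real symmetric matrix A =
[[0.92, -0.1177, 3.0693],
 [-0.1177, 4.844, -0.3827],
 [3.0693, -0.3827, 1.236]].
sigma(A) ≈ {-2, 4, 5}

A is real symmetric, so its spectrum consists of real eigenvalues. Expanding the characteristic polynomial of the displayed matrix gives
  det(λ I - A) = p(λ) = λ^3 + (-7)λ^2 + (2)λ + (40).
Solving p(λ) = 0 yields eigenvalues ≈ -2, 4, 5. (A is shown rounded to 4 decimals, so these recover the underlying integer eigenvalues to within that precision.)
Verification: the trace of A = 7 equals the sum of eigenvalues 7, and det(A) ≈ -40.0005 matches the eigenvalue product -40.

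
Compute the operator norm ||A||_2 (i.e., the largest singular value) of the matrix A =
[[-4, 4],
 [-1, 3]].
||A||_2 = sqrt((42 + sqrt(1508))/2) ≈ 6.3574 (= sqrt(largest eigenvalue of A^T A))

||A||_2 = sigma_max(A) = sqrt(lambda_max(A^T A)). Form the symmetric matrix M = A^T A =
[[17, -19],
 [-19, 25]].
Its characteristic polynomial (trace, determinant of M give the coefficients) is
  p(λ) = det(λ I - M) = λ^2 - 42λ + 64.
For λ^2 - 42λ + 64 the discriminant is 1508. It is nonnegative but not a perfect square, so the roots are real and irrational: λ = (42 ± sqrt(1508))/2 ≈ 40.4165, 1.5835.
So the eigenvalues of A^T A are ≈ 1.5835, 40.4165 (all ≥ 0, as they must be for A^T A). The largest is λ_max = (42 + sqrt(1508))/2 ≈ 40.4165, hence ||A||_2 = sqrt(λ_max) = sqrt((42 + sqrt(1508))/2) ≈ 6.3574.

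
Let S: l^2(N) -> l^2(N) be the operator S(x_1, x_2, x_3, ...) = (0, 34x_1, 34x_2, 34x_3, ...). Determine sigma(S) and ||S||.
sigma(S) = closed disk {z in C : |z| ≤ 34}; ||S|| = 34

Note S = 34·U where U is the unit right shift (U x)_k = x_{k-1} (with x_0 := 0); so ||S|| = 34||U|| and sigma(S) = 34·sigma(U). ||S x||^2 = sum_{k≥1} |34x_k|^2 = 1156||x||^2, so ||S|| = 34 and sigma(S) ⊂ {|z| ≤ 34}. For any |lambda| < 34, the equation (S - lambda I) x = 0 forces x_1 = 0, then 34x_k = lambda x_{k+1} ⇒ x = 0, so S has no eigenvalues. But (S - lambda I) is not surjective for |lambda| < 34: solving (S - lambda I) x = e_1 would require x_n proportional to (lambda/34)^(-n), which is not in l^2. So every |lambda| < 34 lies in the residual spectrum. The boundary |lambda| = 34 is in the approximate point spectrum (the spectrum is closed). Hence sigma(S) is the closed disk of radius 34.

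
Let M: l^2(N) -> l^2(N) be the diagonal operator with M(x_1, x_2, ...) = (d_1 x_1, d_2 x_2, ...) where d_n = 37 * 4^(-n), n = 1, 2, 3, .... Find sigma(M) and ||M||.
sigma(M) = {37 * 4^(-n) : n ≥ 1} ∪ {0}; ||M|| = 37/4

A bounded diagonal operator on l^2 with diagonal entries d_n has spectrum equal to the closure of {d_n : n ≥ 1}: every d_n is an eigenvalue (with eigenvector e_n), so {d_n} ⊂ sigma(M); the spectrum is closed, so its closure is too; and for lambda not in the closure, (M - lambda I) has bounded inverse (the diagonal entries 1/(d_n - lambda) are bounded). For our sequence d_n = 37 * 4^(-n), n = 1, 2, 3, ...:
  - {d_n} = {37 * 4^(-n) : n ≥ 1}; the only limit point is 0
  - closure = {37 * 4^(-n) : n ≥ 1} ∪ {0}
For the norm: a diagonal operator has ||M|| = sup_n |d_n|. Here d_n = 37 * 4^(-n) is positive and decreasing, so sup_n |d_n| = d_1 = 37/4. So ||M|| = 37/4.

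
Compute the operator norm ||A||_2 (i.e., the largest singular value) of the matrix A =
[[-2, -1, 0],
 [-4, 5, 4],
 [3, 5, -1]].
||A||_2 ≈ 7.7607 (= sqrt(largest eigenvalue of A^T A))

||A||_2 = sigma_max(A) = sqrt(lambda_max(A^T A)). Form the symmetric matrix M = A^T A =
[[29, -3, -19],
 [-3, 51, 15],
 [-19, 15, 17]].
Its characteristic polynomial (trace, sum of principal 2x2 minors, determinant of M give the coefficients) is
  p(λ) = det(λ I - M) = λ^3 - 97λ^2 + 2244λ - 1764.
No integer candidate from the rational root theorem (±divisors of 1764) is a root, so the roots are irrational. The cubic discriminant is Δ = 2567944944 > 0, so there are three distinct real roots. p(0) = -1764 and p(1) = 384 have opposite signs, so a root lies in (0, 1); Newton's method refines it to λ ≈ 0.8145. p(35) = 826 and p(36) = -36 have opposite signs, so a root lies in (35, 36); Newton's method refines it to λ ≈ 35.9578. p(60) = -324 and p(61) = 1164 have opposite signs, so a root lies in (60, 61); Newton's method refines it to λ ≈ 60.2277. Check (Vieta): the three roots sum to 97, matching tr M = 97.
So the eigenvalues of A^T A are ≈ 0.8145, 35.9578, 60.2277 (all ≥ 0, as they must be for A^T A). The largest is λ_max ≈ 60.2277, hence ||A||_2 = sqrt(λ_max) ≈ 7.7607.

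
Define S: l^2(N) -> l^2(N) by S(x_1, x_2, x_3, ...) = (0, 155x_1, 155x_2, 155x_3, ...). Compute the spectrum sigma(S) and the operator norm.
sigma(S) = closed disk {z in C : |z| ≤ 155}; ||S|| = 155

Note S = 155·U where U is the unit right shift (U x)_k = x_{k-1} (with x_0 := 0); so ||S|| = 155||U|| and sigma(S) = 155·sigma(U). ||S x||^2 = sum_{k≥1} |155x_k|^2 = 24025||x||^2, so ||S|| = 155 and sigma(S) ⊂ {|z| ≤ 155}. For any |lambda| < 155, the equation (S - lambda I) x = 0 forces x_1 = 0, then 155x_k = lambda x_{k+1} ⇒ x = 0, so S has no eigenvalues. But (S - lambda I) is not surjective for |lambda| < 155: solving (S - lambda I) x = e_1 would require x_n proportional to (lambda/155)^(-n), which is not in l^2. So every |lambda| < 155 lies in the residual spectrum. The boundary |lambda| = 155 is in the approximate point spectrum (the spectrum is closed). Hence sigma(S) is the closed disk of radius 155.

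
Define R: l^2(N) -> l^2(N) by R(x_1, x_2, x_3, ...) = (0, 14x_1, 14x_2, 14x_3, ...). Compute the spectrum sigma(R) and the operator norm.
sigma(R) = closed disk {z in C : |z| ≤ 14}; ||R|| = 14

Note R = 14·U where U is the unit right shift (U x)_k = x_{k-1} (with x_0 := 0); so ||R|| = 14||U|| and sigma(R) = 14·sigma(U). ||R x||^2 = sum_{k≥1} |14x_k|^2 = 196||x||^2, so ||R|| = 14 and sigma(R) ⊂ {|z| ≤ 14}. For any |lambda| < 14, the equation (R - lambda I) x = 0 forces x_1 = 0, then 14x_k = lambda x_{k+1} ⇒ x = 0, so R has no eigenvalues. But (R - lambda I) is not surjective for |lambda| < 14: solving (R - lambda I) x = e_1 would require x_n proportional to (lambda/14)^(-n), which is not in l^2. So every |lambda| < 14 lies in the residual spectrum. The boundary |lambda| = 14 is in the approximate point spectrum (the spectrum is closed). Hence sigma(R) is the closed disk of radius 14.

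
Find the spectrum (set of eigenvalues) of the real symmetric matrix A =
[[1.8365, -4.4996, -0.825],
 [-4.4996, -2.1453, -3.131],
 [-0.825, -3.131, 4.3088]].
sigma(A) ≈ {-6, 4, 6}

A is real symmetric, so its spectrum consists of real eigenvalues. Expanding the characteristic polynomial of the displayed matrix gives
  det(λ I - A) = p(λ) = λ^3 + (-4)λ^2 + (-36)λ + (144.0027).
Solving p(λ) = 0 yields eigenvalues ≈ -6, 4, 6. (A is shown rounded to 4 decimals, so these recover the underlying integer eigenvalues to within that precision.)
Verification: the trace of A = 4 equals the sum of eigenvalues 4, and det(A) ≈ -144.0027 matches the eigenvalue product -144.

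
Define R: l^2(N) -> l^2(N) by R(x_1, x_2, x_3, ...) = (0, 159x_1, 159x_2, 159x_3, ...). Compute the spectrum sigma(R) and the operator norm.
sigma(R) = closed disk {z in C : |z| ≤ 159}; ||R|| = 159

Note R = 159·U where U is the unit right shift (U x)_k = x_{k-1} (with x_0 := 0); so ||R|| = 159||U|| and sigma(R) = 159·sigma(U). ||R x||^2 = sum_{k≥1} |159x_k|^2 = 25281||x||^2, so ||R|| = 159 and sigma(R) ⊂ {|z| ≤ 159}. For any |lambda| < 159, the equation (R - lambda I) x = 0 forces x_1 = 0, then 159x_k = lambda x_{k+1} ⇒ x = 0, so R has no eigenvalues. But (R - lambda I) is not surjective for |lambda| < 159: solving (R - lambda I) x = e_1 would require x_n proportional to (lambda/159)^(-n), which is not in l^2. So every |lambda| < 159 lies in the residual spectrum. The boundary |lambda| = 159 is in the approximate point spectrum (the spectrum is closed). Hence sigma(R) is the closed disk of radius 159.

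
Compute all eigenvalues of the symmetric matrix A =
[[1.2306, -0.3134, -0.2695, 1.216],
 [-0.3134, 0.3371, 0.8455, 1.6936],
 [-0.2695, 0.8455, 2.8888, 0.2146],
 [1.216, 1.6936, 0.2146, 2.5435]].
sigma(A) ≈ {-1, 1, 3, 4}

A is real symmetric, so its spectrum consists of real eigenvalues. Expanding the characteristic polynomial of the displayed matrix gives
  det(λ I - A) = p(λ) = λ^4 + (-7)λ^3 + (11)λ^2 + (7)λ + (-12).
Solving p(λ) = 0 yields eigenvalues ≈ -1, 1, 3, 4. (A is shown rounded to 4 decimals, so these recover the underlying integer eigenvalues to within that precision.)
Verification: the trace of A = 7 equals the sum of eigenvalues 7, and det(A) ≈ -12.0006 matches the eigenvalue product -12.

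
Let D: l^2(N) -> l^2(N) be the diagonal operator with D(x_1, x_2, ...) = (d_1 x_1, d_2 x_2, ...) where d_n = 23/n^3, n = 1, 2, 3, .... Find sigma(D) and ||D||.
sigma(D) = {23/n^3 : n ≥ 1} ∪ {0}; ||D|| = 23

A bounded diagonal operator on l^2 with diagonal entries d_n has spectrum equal to the closure of {d_n : n ≥ 1}: every d_n is an eigenvalue (with eigenvector e_n), so {d_n} ⊂ sigma(D); the spectrum is closed, so its closure is too; and for lambda not in the closure, (D - lambda I) has bounded inverse (the diagonal entries 1/(d_n - lambda) are bounded). For our sequence d_n = 23/n^3, n = 1, 2, 3, ...:
  - {d_n} = {23/n^3 : n ≥ 1}; the only limit point is 0
  - closure = {23/n^3 : n ≥ 1} ∪ {0}
For the norm: a diagonal operator has ||D|| = sup_n |d_n|. Here d_n = 23/n^3 is positive and decreasing, so sup_n |d_n| = d_1 = 23. So ||D|| = 23.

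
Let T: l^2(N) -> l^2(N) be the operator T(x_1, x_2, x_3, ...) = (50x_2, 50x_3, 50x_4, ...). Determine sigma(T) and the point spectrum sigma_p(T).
sigma(T) = closed disk {z in C : |z| ≤ 50}; sigma_p(T) = open disk {z in C : |z| < 50}

Note T = 50·V where V is the unit left shift (V x)_k = x_{k+1}; so sigma(T) = 50·sigma(V) and ||T|| = 50||V||. ||T x||^2 = 2500sum_{k≥2} |x_k|^2 ≤ 2500||x||^2, with equality on {x : x_1 = 0}, so ||T|| = 50. For any lambda with |lambda| < 50, set r = lambda/50 (|r| < 1); the vector x = (1, r, r^2, ...) is in l^2 and satisfies T x = 50(r, r^2, ...) = lambda x, so lambda is an eigenvalue. On the boundary |lambda| = 50 the geometric series diverges, so no l^2 eigenvector exists, but these lambda lie in the approximate point spectrum. Hence sigma(T) is the closed disk of radius 50 and sigma_p(T) is the open disk.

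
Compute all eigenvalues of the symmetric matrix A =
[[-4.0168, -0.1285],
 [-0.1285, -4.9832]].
sigma(A) ≈ {-5, -4}

A is real symmetric, so its spectrum consists of real eigenvalues. Expanding the characteristic polynomial of the displayed matrix gives
  det(λ I - A) = p(λ) = λ^2 + (9)λ + (20).
Solving p(λ) = 0 yields eigenvalues ≈ -5, -4. (A is shown rounded to 4 decimals, so these recover the underlying integer eigenvalues to within that precision.)
Verification: the trace of A = -9 equals the sum of eigenvalues -9, and det(A) ≈ 20.0000 matches the eigenvalue product 20.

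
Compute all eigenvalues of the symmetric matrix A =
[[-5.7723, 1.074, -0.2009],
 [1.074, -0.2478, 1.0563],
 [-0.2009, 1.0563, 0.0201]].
sigma(A) ≈ {-6, -1, 1}

A is real symmetric, so its spectrum consists of real eigenvalues. Expanding the characteristic polynomial of the displayed matrix gives
  det(λ I - A) = p(λ) = λ^3 + (6)λ^2 + (-1)λ + (-6).
Solving p(λ) = 0 yields eigenvalues ≈ -6, -1, 1. (A is shown rounded to 4 decimals, so these recover the underlying integer eigenvalues to within that precision.)
Verification: the trace of A = -6 equals the sum of eigenvalues -6, and det(A) ≈ 6.0003 matches the eigenvalue product 6.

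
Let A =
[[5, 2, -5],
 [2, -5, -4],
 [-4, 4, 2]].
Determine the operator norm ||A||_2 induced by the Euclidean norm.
||A||_2 ≈ 9.8539 (= sqrt(largest eigenvalue of A^T A))

||A||_2 = sigma_max(A) = sqrt(lambda_max(A^T A)). Form the symmetric matrix M = A^T A =
[[45, -16, -41],
 [-16, 45, 18],
 [-41, 18, 45]].
Its characteristic polynomial (trace, sum of principal 2x2 minors, determinant of M give the coefficients) is
  p(λ) = det(λ I - M) = λ^3 - 135λ^2 + 3814λ - 12996.
No integer candidate from the rational root theorem (±divisors of 12996) is a root, so the roots are irrational. The cubic discriminant is Δ = 31175705012 > 0, so there are three distinct real roots. p(3) = -2742 and p(4) = 164 have opposite signs, so a root lies in (3, 4); Newton's method refines it to λ ≈ 3.9412. p(33) = 1788 and p(34) = -76 have opposite signs, so a root lies in (33, 34); Newton's method refines it to λ ≈ 33.9599. p(97) = -580 and p(98) = 5428 have opposite signs, so a root lies in (97, 98); Newton's method refines it to λ ≈ 97.0989. Check (Vieta): the three roots sum to 135, matching tr M = 135.
So the eigenvalues of A^T A are ≈ 3.9412, 33.9599, 97.0989 (all ≥ 0, as they must be for A^T A). The largest is λ_max ≈ 97.0989, hence ||A||_2 = sqrt(λ_max) ≈ 9.8539.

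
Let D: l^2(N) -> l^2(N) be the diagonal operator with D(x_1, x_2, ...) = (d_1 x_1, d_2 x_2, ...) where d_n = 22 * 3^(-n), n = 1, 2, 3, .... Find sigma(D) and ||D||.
sigma(D) = {22 * 3^(-n) : n ≥ 1} ∪ {0}; ||D|| = 22/3

A bounded diagonal operator on l^2 with diagonal entries d_n has spectrum equal to the closure of {d_n : n ≥ 1}: every d_n is an eigenvalue (with eigenvector e_n), so {d_n} ⊂ sigma(D); the spectrum is closed, so its closure is too; and for lambda not in the closure, (D - lambda I) has bounded inverse (the diagonal entries 1/(d_n - lambda) are bounded). For our sequence d_n = 22 * 3^(-n), n = 1, 2, 3, ...:
  - {d_n} = {22 * 3^(-n) : n ≥ 1}; the only limit point is 0
  - closure = {22 * 3^(-n) : n ≥ 1} ∪ {0}
For the norm: a diagonal operator has ||D|| = sup_n |d_n|. Here d_n = 22 * 3^(-n) is positive and decreasing, so sup_n |d_n| = d_1 = 22/3. So ||D|| = 22/3.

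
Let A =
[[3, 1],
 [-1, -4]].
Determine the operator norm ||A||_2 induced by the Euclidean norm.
||A||_2 = sqrt((27 + sqrt(245))/2) ≈ 4.618 (= sqrt(largest eigenvalue of A^T A))

||A||_2 = sigma_max(A) = sqrt(lambda_max(A^T A)). Form the symmetric matrix M = A^T A =
[[10, 7],
 [7, 17]].
Its characteristic polynomial (trace, determinant of M give the coefficients) is
  p(λ) = det(λ I - M) = λ^2 - 27λ + 121.
For λ^2 - 27λ + 121 the discriminant is 245. It is nonnegative but not a perfect square, so the roots are real and irrational: λ = (27 ± sqrt(245))/2 ≈ 21.3262, 5.6738.
So the eigenvalues of A^T A are ≈ 5.6738, 21.3262 (all ≥ 0, as they must be for A^T A). The largest is λ_max = (27 + sqrt(245))/2 ≈ 21.3262, hence ||A||_2 = sqrt(λ_max) = sqrt((27 + sqrt(245))/2) ≈ 4.618.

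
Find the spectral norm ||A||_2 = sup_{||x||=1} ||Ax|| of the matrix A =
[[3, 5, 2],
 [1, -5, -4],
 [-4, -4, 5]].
||A||_2 ≈ 8.8792 (= sqrt(largest eigenvalue of A^T A))

||A||_2 = sigma_max(A) = sqrt(lambda_max(A^T A)). Form the symmetric matrix M = A^T A =
[[26, 26, -18],
 [26, 66, 10],
 [-18, 10, 45]].
Its characteristic polynomial (trace, sum of principal 2x2 minors, determinant of M give the coefficients) is
  p(λ) = det(λ I - M) = λ^3 - 137λ^2 + 4756λ - 13456.
No integer candidate from the rational root theorem (±divisors of 13456) is a root, so the roots are irrational. The cubic discriminant is Δ = 8758739152 > 0, so there are three distinct real roots. p(3) = -394 and p(4) = 3440 have opposite signs, so a root lies in (3, 4); Newton's method refines it to λ ≈ 3.0998. p(55) = 74 and p(56) = -1136 have opposite signs, so a root lies in (55, 56); Newton's method refines it to λ ≈ 55.0598. p(78) = -1444 and p(79) = 290 have opposite signs, so a root lies in (78, 79); Newton's method refines it to λ ≈ 78.8404. Check (Vieta): the three roots sum to 137, matching tr M = 137.
So the eigenvalues of A^T A are ≈ 3.0998, 55.0598, 78.8404 (all ≥ 0, as they must be for A^T A). The largest is λ_max ≈ 78.8404, hence ||A||_2 = sqrt(λ_max) ≈ 8.8792.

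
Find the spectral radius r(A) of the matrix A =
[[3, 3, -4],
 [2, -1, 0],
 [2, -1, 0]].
r(A) = (2 + sqrt(8))/2 ≈ 2.4142

The eigenvalues of A are the roots of its characteristic polynomial. With M = A (coefficients from the trace, the sum of principal 2x2 minors, and det A):
  p(λ) = det(λ I - M) = λ^3 - 2λ^2 - λ.
The constant term is 0, so λ = 0 is a root. Dividing out λ leaves p(λ) = λ(λ^2 - 2λ - 1). For λ^2 - 2λ - 1 the discriminant is 8. It is nonnegative but not a perfect square, so the roots are real and irrational: λ = (2 ± sqrt(8))/2 ≈ 2.4142, -0.4142.
Thus the eigenvalues (to 4 decimals) are 2.4142 (modulus 2.4142); -0.4142 (modulus 0.4142); 0 (modulus 0). The spectral radius is the largest modulus: r(A) = (2 + sqrt(8))/2 ≈ 2.4142. (Cross-check: r(A) ≤ ||A||_2 ≈ 5.893; equality holds whenever A is normal, though it can also hold for some non-normal A.)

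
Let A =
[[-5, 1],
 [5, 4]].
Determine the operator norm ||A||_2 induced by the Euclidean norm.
||A||_2 = sqrt((67 + sqrt(1989))/2) ≈ 7.4699 (= sqrt(largest eigenvalue of A^T A))

||A||_2 = sigma_max(A) = sqrt(lambda_max(A^T A)). Form the symmetric matrix M = A^T A =
[[50, 15],
 [15, 17]].
Its characteristic polynomial (trace, determinant of M give the coefficients) is
  p(λ) = det(λ I - M) = λ^2 - 67λ + 625.
For λ^2 - 67λ + 625 the discriminant is 1989. It is nonnegative but not a perfect square, so the roots are real and irrational: λ = (67 ± sqrt(1989))/2 ≈ 55.7991, 11.2009.
So the eigenvalues of A^T A are ≈ 11.2009, 55.7991 (all ≥ 0, as they must be for A^T A). The largest is λ_max = (67 + sqrt(1989))/2 ≈ 55.7991, hence ||A||_2 = sqrt(λ_max) = sqrt((67 + sqrt(1989))/2) ≈ 7.4699.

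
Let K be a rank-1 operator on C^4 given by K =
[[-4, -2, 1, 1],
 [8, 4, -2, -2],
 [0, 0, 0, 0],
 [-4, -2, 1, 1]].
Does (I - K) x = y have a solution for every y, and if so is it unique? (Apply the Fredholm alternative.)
(I - K) is singular (det(I - K) = 0, i.e. 1 ∈ sigma(K)). (I - K) x = y is solvable iff y ⊥ ker((I - K)^*) = span{(-4, -2, 1, 1)}, i.e. iff -4y_1 - 2y_2 + y_3 + y_4 = 0. When solvable, the solutions are x = y + c·(1, -2, 0, 1), c arbitrary (ker(I - K) = span{(1, -2, 0, 1)}, dimension 1).

K has rank 1, so it is an outer product K = u v^T: every row of K is a multiple of one row vector. Reading off the entries, u = (1, -2, 0, 1) and v = (-4, -2, 1, 1) (row i of K equals u_i·v^T). A rank-one matrix u v^T satisfies K u = u (v·u) and kills the (3)-dimensional subspace v^⊥, so its characteristic polynomial is lambda^3 (lambda - v·u) with v·u = tr K = 1. Hence the eigenvalues of I - K are 1 (multiplicity 3) and 1 - (1) = 0, so det(I - K) = 0. (Direct check: I - K =
[[5, 2, -1, -1],
 [-8, -3, 2, 2],
 [0, 0, 1, 0],
 [4, 2, -1, 0]]
has determinant 0.) So 1 is an eigenvalue of K and (I - K) is not invertible. The finite-dimensional Fredholm alternative says: either (I - K) is invertible, or ker(I - K) ≠ {0} and then range(I - K) = ker((I - K)^*)^⊥, with dim ker(I - K) = dim ker((I - K)^*). We are in the second case, so we need both kernels. Kernel of I - K: (I - K) u = u - u (v·u) = u - u = 0, so ker(I - K) = span{u} = span{(1, -2, 0, 1)} (it is exactly 1-dimensional because rank(I - K) = 3). Kernel of the adjoint: K is real, so (I - K)^* = I - K^T = I - v u^T, and (I - v u^T) v = v - v (u·v) = 0; hence ker((I - K)^*) = span{v} = span{(-4, -2, 1, 1)}. Therefore (I - K) x = y is solvable iff <y, v> = 0, i.e. iff -4y_1 - 2y_2 + y_3 + y_4 = 0. When this holds, K y = u (v·y) = 0, so (I - K) y = y and x = y is a particular solution; the full solution set is the line x = y + c·u = y + c·(1, -2, 0, 1), c ∈ C.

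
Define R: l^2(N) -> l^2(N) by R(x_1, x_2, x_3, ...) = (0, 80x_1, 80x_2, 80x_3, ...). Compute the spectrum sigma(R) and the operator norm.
sigma(R) = closed disk {z in C : |z| ≤ 80}; ||R|| = 80

Note R = 80·U where U is the unit right shift (U x)_k = x_{k-1} (with x_0 := 0); so ||R|| = 80||U|| and sigma(R) = 80·sigma(U). ||R x||^2 = sum_{k≥1} |80x_k|^2 = 6400||x||^2, so ||R|| = 80 and sigma(R) ⊂ {|z| ≤ 80}. For any |lambda| < 80, the equation (R - lambda I) x = 0 forces x_1 = 0, then 80x_k = lambda x_{k+1} ⇒ x = 0, so R has no eigenvalues. But (R - lambda I) is not surjective for |lambda| < 80: solving (R - lambda I) x = e_1 would require x_n proportional to (lambda/80)^(-n), which is not in l^2. So every |lambda| < 80 lies in the residual spectrum. The boundary |lambda| = 80 is in the approximate point spectrum (the spectrum is closed). Hence sigma(R) is the closed disk of radius 80.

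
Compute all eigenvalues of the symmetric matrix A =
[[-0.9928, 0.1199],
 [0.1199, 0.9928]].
sigma(A) ≈ {-1, 1}

A is real symmetric, so its spectrum consists of real eigenvalues. Expanding the characteristic polynomial of the displayed matrix gives
  det(λ I - A) = p(λ) = λ^2 + (0)λ + (-1).
Solving p(λ) = 0 yields eigenvalues ≈ -1, 1. (A is shown rounded to 4 decimals, so these recover the underlying integer eigenvalues to within that precision.)
Verification: the trace of A = 0 equals the sum of eigenvalues 0, and det(A) ≈ -1.0000 matches the eigenvalue product -1.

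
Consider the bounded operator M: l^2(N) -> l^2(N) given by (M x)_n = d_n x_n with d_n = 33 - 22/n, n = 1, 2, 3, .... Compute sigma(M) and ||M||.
sigma(M) = {33 - 22/n : n ≥ 1} ∪ {33}; ||M|| = 33

A bounded diagonal operator on l^2 with diagonal entries d_n has spectrum equal to the closure of {d_n : n ≥ 1}: every d_n is an eigenvalue (with eigenvector e_n), so {d_n} ⊂ sigma(M); the spectrum is closed, so its closure is too; and for lambda not in the closure, (M - lambda I) has bounded inverse (the diagonal entries 1/(d_n - lambda) are bounded). For our sequence d_n = 33 - 22/n, n = 1, 2, 3, ...:
  - {d_n} = {33 - 22/n : n ≥ 1}; the only limit point is 33
  - closure = {33 - 22/n : n ≥ 1} ∪ {33}
For the norm: a diagonal operator has ||M|| = sup_n |d_n|. Here d_n = 33 - 22/n increases monotonically from d_1 = 11 toward 33, with all terms in [11, 33); so sup_n |d_n| = 33 (the supremum is the limit, not attained). So ||M|| = 33.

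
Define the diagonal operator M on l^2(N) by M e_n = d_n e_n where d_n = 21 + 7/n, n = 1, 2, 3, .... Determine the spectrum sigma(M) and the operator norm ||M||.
sigma(M) = {21 + 7/n : n ≥ 1} ∪ {21}; ||M|| = 28

A bounded diagonal operator on l^2 with diagonal entries d_n has spectrum equal to the closure of {d_n : n ≥ 1}: every d_n is an eigenvalue (with eigenvector e_n), so {d_n} ⊂ sigma(M); the spectrum is closed, so its closure is too; and for lambda not in the closure, (M - lambda I) has bounded inverse (the diagonal entries 1/(d_n - lambda) are bounded). For our sequence d_n = 21 + 7/n, n = 1, 2, 3, ...:
  - {d_n} = {21 + 7/n : n ≥ 1}; the only limit point is 21
  - closure = {21 + 7/n : n ≥ 1} ∪ {21}
For the norm: a diagonal operator has ||M|| = sup_n |d_n|. Here d_n = 21 + 7/n is positive and decreasing, so sup_n |d_n| = d_1 = 21 + 7 = 28. So ||M|| = 28.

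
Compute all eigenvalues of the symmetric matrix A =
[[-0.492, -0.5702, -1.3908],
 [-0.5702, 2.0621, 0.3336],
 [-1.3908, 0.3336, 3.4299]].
sigma(A) ≈ {-1, 2, 4}

A is real symmetric, so its spectrum consists of real eigenvalues. Expanding the characteristic polynomial of the displayed matrix gives
  det(λ I - A) = p(λ) = λ^3 + (-5)λ^2 + (2)λ + (8).
Solving p(λ) = 0 yields eigenvalues ≈ -1, 2, 4. (A is shown rounded to 4 decimals, so these recover the underlying integer eigenvalues to within that precision.)
Verification: the trace of A = 5 equals the sum of eigenvalues 5, and det(A) ≈ -7.9999 matches the eigenvalue product -8.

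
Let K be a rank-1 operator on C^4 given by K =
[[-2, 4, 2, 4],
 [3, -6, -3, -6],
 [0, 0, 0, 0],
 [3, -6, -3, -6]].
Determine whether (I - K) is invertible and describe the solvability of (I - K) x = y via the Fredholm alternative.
(I - K) is invertible (det(I - K) = 15 ≠ 0), so for every y in C^4 the equation (I - K) x = y has a unique solution.

K has rank 1, so it is an outer product K = u v^T: every row of K is a multiple of one row vector. Reading off the entries, u = (2, -3, 0, -3) and v = (-1, 2, 1, 2) (row i of K equals u_i·v^T). A rank-one matrix u v^T satisfies K u = u (v·u) and kills the (3)-dimensional subspace v^⊥, so its characteristic polynomial is lambda^3 (lambda - v·u) with v·u = tr K = -14. Hence the eigenvalues of I - K are 1 (multiplicity 3) and 1 - (-14) = 15, so det(I - K) = 15. (Direct check: I - K =
[[3, -4, -2, -4],
 [-3, 7, 3, 6],
 [0, 0, 1, 0],
 [-3, 6, 3, 7]]
has determinant 15.) The finite-dimensional Fredholm alternative says: either (I - K) is invertible, or ker(I - K) ≠ {0} and then range(I - K) = ker((I - K)^*)^⊥, with dim ker(I - K) = dim ker((I - K)^*). Since det(I - K) ≠ 0, 1 is not an eigenvalue of K and ker(I - K) = {0}, so we are in the first case: for every y there is a unique x = (I - K)^(-1) y. Explicitly, by the Sherman–Morrison formula, (I - u v^T)^(-1) = I + u v^T/(1 - v·u), i.e. (I - K)^(-1) = I + K/(15).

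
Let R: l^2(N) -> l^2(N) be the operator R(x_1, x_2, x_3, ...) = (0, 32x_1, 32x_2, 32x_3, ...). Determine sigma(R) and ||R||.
sigma(R) = closed disk {z in C : |z| ≤ 32}; ||R|| = 32

Note R = 32·U where U is the unit right shift (U x)_k = x_{k-1} (with x_0 := 0); so ||R|| = 32||U|| and sigma(R) = 32·sigma(U). ||R x||^2 = sum_{k≥1} |32x_k|^2 = 1024||x||^2, so ||R|| = 32 and sigma(R) ⊂ {|z| ≤ 32}. For any |lambda| < 32, the equation (R - lambda I) x = 0 forces x_1 = 0, then 32x_k = lambda x_{k+1} ⇒ x = 0, so R has no eigenvalues. But (R - lambda I) is not surjective for |lambda| < 32: solving (R - lambda I) x = e_1 would require x_n proportional to (lambda/32)^(-n), which is not in l^2. So every |lambda| < 32 lies in the residual spectrum. The boundary |lambda| = 32 is in the approximate point spectrum (the spectrum is closed). Hence sigma(R) is the closed disk of radius 32.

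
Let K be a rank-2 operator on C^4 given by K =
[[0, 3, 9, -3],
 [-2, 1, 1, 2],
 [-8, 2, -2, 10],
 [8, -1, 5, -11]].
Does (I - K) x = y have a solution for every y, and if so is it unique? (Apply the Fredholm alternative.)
(I - K) is invertible (det(I - K) = 74 ≠ 0), so for every y in C^4 the equation (I - K) x = y has a unique solution.

K has rank 2 and factors as K = U V^T = u1 v1^T + u2 v2^T with u1 = (3, 0, -2, 3), v1 = (2, 0, 2, -3), u2 = (-3, -1, -2, 1), v2 = (2, -1, -1, -2) (multiplying out reproduces the displayed K). The nonzero eigenvalues of U V^T coincide with those of the 2 x 2 matrix G = V^T U = [[v1·u1, v1·u2], [v2·u1, v2·u2]] = [[-7, -13], [2, -5]], and by the Sylvester determinant identity det(I_4 - U V^T) = det(I_2 - V^T U) = det([[8, 13], [-2, 6]]) = (8)(6) - (13)(-2) = 74. (Direct check: I - K =
[[1, -3, -9, 3],
 [2, 0, -1, -2],
 [8, -2, 3, -10],
 [-8, 1, -5, 12]]
has determinant 74.) The finite-dimensional Fredholm alternative says: either (I - K) is invertible, or ker(I - K) ≠ {0} and then range(I - K) = ker((I - K)^*)^⊥, with dim ker(I - K) = dim ker((I - K)^*). Since det(I - K) ≠ 0, 1 is not an eigenvalue of K and ker(I - K) = {0}, so we are in the first case: for every y there is a unique x = (I - K)^(-1) y. (Explicitly, by the Woodbury identity, (I - U V^T)^(-1) = I + U (I_2 - G)^(-1) V^T.)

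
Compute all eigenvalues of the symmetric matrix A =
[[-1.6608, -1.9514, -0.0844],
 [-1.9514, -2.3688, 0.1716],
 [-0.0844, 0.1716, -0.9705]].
sigma(A) ≈ {-4, -1, 0}

A is real symmetric, so its spectrum consists of real eigenvalues. Expanding the characteristic polynomial of the displayed matrix gives
  det(λ I - A) = p(λ) = λ^3 + (5)λ^2 + (4)λ + (0).
Solving p(λ) = 0 yields eigenvalues ≈ -4, -1, 0. (A is shown rounded to 4 decimals, so these recover the underlying integer eigenvalues to within that precision.)
Verification: the trace of A = -5 equals the sum of eigenvalues -5, and det(A) ≈ -0.0001 matches the eigenvalue product 0.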